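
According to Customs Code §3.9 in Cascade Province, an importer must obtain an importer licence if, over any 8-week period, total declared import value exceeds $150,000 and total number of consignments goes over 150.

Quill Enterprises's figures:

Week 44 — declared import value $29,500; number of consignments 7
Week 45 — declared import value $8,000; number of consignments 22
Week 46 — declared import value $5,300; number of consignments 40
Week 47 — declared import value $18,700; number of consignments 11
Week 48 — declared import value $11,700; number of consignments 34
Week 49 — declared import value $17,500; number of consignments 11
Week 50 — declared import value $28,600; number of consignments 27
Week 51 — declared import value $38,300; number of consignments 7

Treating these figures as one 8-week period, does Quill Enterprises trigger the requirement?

Total declared import value: $29,500 + $8,000 + $5,300 + $18,700 + $11,700 + $17,500 + $28,600 + $38,300 = $157,600 (> $150,000).
Total number of consignments: 7 + 22 + 40 + 11 + 34 + 11 + 27 + 7 = 159 (> 150).
The test is 'and': both thresholds are exceeded.

Yes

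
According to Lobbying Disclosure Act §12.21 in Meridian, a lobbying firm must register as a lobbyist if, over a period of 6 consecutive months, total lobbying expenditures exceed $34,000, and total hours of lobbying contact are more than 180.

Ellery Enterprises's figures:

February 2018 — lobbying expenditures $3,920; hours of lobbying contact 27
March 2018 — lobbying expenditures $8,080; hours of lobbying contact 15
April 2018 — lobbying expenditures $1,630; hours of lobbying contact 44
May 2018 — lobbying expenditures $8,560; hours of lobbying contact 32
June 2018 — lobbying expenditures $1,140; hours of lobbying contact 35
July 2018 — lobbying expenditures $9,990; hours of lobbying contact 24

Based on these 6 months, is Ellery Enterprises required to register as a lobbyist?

Total lobbying expenditures: $3,920 + $8,080 + $1,630 + $8,560 + $1,140 + $9,990 = $33,320 (≤ $34,000).
Total hours of lobbying contact: 27 + 15 + 44 + 32 + 35 + 24 = 177 (≤ 180).
The test is 'and': the rule requires both, and at least one is not exceeded.

No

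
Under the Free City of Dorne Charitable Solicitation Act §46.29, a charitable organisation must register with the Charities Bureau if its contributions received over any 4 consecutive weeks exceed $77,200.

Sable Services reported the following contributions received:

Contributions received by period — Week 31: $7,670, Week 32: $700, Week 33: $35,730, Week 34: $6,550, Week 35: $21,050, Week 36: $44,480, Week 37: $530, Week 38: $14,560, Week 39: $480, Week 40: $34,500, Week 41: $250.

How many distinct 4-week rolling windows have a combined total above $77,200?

2

Week 31–Week 34: $7,670 + $700 + $35,730 + $6,550 = $50,650 (under)
Week 32–Week 35: $700 + $35,730 + $6,550 + $21,050 = $64,030 (under)
Week 33–Week 36: $35,730 + $6,550 + $21,050 + $44,480 = $107,810 (over)
Week 34–Week 37: $6,550 + $21,050 + $44,480 + $530 = $72,610 (under)
Week 35–Week 38: $21,050 + $44,480 + $530 + $14,560 = $80,620 (over)
Week 36–Week 39: $44,480 + $530 + $14,560 + $480 = $60,050 (under)
Week 37–Week 40: $530 + $14,560 + $480 + $34,500 = $50,070 (under)
Week 38–Week 41: $14,560 + $480 + $34,500 + $250 = $49,790 (under)
2 windows exceed the threshold.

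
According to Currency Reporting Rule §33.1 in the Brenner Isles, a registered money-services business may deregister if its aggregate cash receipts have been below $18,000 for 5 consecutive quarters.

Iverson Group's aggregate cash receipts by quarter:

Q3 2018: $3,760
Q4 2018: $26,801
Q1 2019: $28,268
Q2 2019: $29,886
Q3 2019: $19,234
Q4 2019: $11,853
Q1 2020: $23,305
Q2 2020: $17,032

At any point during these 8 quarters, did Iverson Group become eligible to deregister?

No

Quarters below $18,000: Q3 2018, Q4 2019, Q2 2020.
Longest run of consecutive quarters below the threshold: 1.
1 < 5, so Iverson Group never became eligible.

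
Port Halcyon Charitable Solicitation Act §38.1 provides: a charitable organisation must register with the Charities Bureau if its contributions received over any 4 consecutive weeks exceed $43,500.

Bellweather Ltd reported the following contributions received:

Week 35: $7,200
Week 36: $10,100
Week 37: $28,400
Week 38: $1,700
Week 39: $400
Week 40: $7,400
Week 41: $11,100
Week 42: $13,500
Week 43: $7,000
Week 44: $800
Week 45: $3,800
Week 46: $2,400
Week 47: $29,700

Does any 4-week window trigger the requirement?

Week 35–Week 38: $7,200 + $10,100 + $28,400 + $1,700 = $47,400 (over)
Week 36–Week 39: $10,100 + $28,400 + $1,700 + $400 = $40,600 (under)
Week 37–Week 40: $28,400 + $1,700 + $400 + $7,400 = $37,900 (under)
Week 38–Week 41: $1,700 + $400 + $7,400 + $11,100 = $20,600 (under)
Week 39–Week 42: $400 + $7,400 + $11,100 + $13,500 = $32,400 (under)
Week 40–Week 43: $7,400 + $11,100 + $13,500 + $7,000 = $39,000 (under)
Week 41–Week 44: $11,100 + $13,500 + $7,000 + $800 = $32,400 (under)
Week 42–Week 45: $13,500 + $7,000 + $800 + $3,800 = $25,100 (under)
Week 43–Week 46: $7,000 + $800 + $3,800 + $2,400 = $14,000 (under)
Week 44–Week 47: $800 + $3,800 + $2,400 + $29,700 = $36,700 (under)
At least one window exceeds $43,500.

Yes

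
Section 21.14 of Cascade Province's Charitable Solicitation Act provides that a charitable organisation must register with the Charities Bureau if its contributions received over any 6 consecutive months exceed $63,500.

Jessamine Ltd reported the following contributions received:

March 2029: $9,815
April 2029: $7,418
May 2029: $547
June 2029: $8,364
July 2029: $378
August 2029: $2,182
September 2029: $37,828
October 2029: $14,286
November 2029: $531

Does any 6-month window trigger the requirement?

Yes

March 2029–August 2029: $9,815 + $7,418 + $547 + $8,364 + $378 + $2,182 = $28,704 (under)
April 2029–September 2029: $7,418 + $547 + $8,364 + $378 + $2,182 + $37,828 = $56,717 (under)
May 2029–October 2029: $547 + $8,364 + $378 + $2,182 + $37,828 + $14,286 = $63,585 (over)
June 2029–November 2029: $8,364 + $378 + $2,182 + $37,828 + $14,286 + $531 = $63,569 (over)
At least one window exceeds $63,500.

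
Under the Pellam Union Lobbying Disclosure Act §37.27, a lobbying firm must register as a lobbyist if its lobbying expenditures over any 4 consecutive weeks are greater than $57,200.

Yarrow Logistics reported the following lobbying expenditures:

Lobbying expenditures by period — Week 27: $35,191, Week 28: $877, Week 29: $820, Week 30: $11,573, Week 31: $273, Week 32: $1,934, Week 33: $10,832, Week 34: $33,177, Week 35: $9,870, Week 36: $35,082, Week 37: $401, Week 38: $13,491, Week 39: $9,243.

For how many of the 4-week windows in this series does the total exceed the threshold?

Week 27–Week 30: $35,191 + $877 + $820 + $11,573 = $48,461 (under)
Week 28–Week 31: $877 + $820 + $11,573 + $273 = $13,543 (under)
Week 29–Week 32: $820 + $11,573 + $273 + $1,934 = $14,600 (under)
Week 30–Week 33: $11,573 + $273 + $1,934 + $10,832 = $24,612 (under)
Week 31–Week 34: $273 + $1,934 + $10,832 + $33,177 = $46,216 (under)
Week 32–Week 35: $1,934 + $10,832 + $33,177 + $9,870 = $55,813 (under)
Week 33–Week 36: $10,832 + $33,177 + $9,870 + $35,082 = $88,961 (over)
Week 34–Week 37: $33,177 + $9,870 + $35,082 + $401 = $78,530 (over)
Week 35–Week 38: $9,870 + $35,082 + $401 + $13,491 = $58,844 (over)
Week 36–Week 39: $35,082 + $401 + $13,491 + $9,243 = $58,217 (over)
4 windows exceed the threshold.

4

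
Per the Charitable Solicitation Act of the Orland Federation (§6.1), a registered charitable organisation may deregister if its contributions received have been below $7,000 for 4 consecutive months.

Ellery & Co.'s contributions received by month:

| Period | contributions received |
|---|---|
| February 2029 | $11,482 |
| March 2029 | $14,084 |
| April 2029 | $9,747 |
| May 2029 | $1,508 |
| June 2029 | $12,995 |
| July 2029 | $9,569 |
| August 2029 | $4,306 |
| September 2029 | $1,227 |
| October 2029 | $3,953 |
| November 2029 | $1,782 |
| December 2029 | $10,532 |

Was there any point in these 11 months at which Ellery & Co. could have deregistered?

Months below $7,000: May 2029, August 2029, September 2029, October 2029, November 2029.
Longest run of consecutive months below the threshold: 4.
4 ≥ 4, so Ellery & Co. became eligible.

Yes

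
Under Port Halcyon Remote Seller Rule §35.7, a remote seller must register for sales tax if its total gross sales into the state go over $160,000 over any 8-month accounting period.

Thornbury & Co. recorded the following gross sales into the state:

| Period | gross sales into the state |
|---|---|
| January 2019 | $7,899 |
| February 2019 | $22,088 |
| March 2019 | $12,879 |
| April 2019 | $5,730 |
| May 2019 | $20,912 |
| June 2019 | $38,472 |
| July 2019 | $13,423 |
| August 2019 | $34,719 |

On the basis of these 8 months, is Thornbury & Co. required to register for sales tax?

Total gross sales into the state: $7,899 + $22,088 + $12,879 + $5,730 + $20,912 + $38,472 + $13,423 + $34,719 = $156,122.
$156,122 ≤ $160,000, so the threshold is not exceeded.

No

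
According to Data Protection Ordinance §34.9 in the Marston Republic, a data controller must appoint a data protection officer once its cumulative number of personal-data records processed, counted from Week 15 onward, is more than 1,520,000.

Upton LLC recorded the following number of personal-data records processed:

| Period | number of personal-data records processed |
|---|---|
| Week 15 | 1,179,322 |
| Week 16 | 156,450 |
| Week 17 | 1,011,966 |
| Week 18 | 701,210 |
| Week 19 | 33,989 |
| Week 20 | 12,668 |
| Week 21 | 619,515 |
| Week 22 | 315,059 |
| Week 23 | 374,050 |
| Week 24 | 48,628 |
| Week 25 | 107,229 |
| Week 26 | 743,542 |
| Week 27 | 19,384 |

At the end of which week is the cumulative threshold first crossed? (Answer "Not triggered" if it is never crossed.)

Week 17

Through Week 15: 1,179,322
Through Week 16: 1,335,772
Through Week 17: 2,347,738 ← exceeds threshold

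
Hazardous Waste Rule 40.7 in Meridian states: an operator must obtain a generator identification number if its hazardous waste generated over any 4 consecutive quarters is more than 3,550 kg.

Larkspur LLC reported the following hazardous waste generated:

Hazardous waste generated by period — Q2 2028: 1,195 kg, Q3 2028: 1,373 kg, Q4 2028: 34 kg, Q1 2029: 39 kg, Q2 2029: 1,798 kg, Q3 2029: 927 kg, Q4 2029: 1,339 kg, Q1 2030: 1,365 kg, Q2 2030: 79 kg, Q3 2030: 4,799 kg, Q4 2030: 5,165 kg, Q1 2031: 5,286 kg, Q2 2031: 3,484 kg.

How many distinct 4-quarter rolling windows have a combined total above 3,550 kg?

Q2 2028–Q1 2029: 1,195 kg + 1,373 kg + 34 kg + 39 kg = 2,641 kg (under)
Q3 2028–Q2 2029: 1,373 kg + 34 kg + 39 kg + 1,798 kg = 3,244 kg (under)
Q4 2028–Q3 2029: 34 kg + 39 kg + 1,798 kg + 927 kg = 2,798 kg (under)
Q1 2029–Q4 2029: 39 kg + 1,798 kg + 927 kg + 1,339 kg = 4,103 kg (over)
Q2 2029–Q1 2030: 1,798 kg + 927 kg + 1,339 kg + 1,365 kg = 5,429 kg (over)
Q3 2029–Q2 2030: 927 kg + 1,339 kg + 1,365 kg + 79 kg = 3,710 kg (over)
Q4 2029–Q3 2030: 1,339 kg + 1,365 kg + 79 kg + 4,799 kg = 7,582 kg (over)
Q1 2030–Q4 2030: 1,365 kg + 79 kg + 4,799 kg + 5,165 kg = 11,408 kg (over)
Q2 2030–Q1 2031: 79 kg + 4,799 kg + 5,165 kg + 5,286 kg = 15,329 kg (over)
Q3 2030–Q2 2031: 4,799 kg + 5,165 kg + 5,286 kg + 3,484 kg = 18,734 kg (over)
7 windows exceed the threshold.

7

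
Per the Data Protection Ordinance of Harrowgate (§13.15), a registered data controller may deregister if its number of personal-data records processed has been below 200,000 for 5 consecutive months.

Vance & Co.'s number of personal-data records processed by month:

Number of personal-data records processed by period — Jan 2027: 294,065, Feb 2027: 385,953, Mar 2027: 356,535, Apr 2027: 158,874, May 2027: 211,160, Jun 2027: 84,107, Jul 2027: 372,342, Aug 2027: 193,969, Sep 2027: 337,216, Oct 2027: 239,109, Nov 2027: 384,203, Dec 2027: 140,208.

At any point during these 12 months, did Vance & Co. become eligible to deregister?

No

Months below 200,000: Apr 2027, Jun 2027, Aug 2027, Dec 2027.
Longest run of consecutive months below the threshold: 1.
1 < 5, so Vance & Co. never became eligible.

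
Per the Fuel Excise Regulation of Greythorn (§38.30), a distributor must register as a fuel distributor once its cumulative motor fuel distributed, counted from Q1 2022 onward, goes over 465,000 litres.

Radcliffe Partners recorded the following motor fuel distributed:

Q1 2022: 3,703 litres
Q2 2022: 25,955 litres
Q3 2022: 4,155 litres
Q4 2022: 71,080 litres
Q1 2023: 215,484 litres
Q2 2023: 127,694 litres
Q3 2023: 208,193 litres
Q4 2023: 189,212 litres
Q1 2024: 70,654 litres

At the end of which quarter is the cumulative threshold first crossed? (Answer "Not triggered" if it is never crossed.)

Q3 2023

Through Q1 2022: 3,703 litres
Through Q2 2022: 29,658 litres
Through Q3 2022: 33,813 litres
Through Q4 2022: 104,893 litres
Through Q1 2023: 320,377 litres
Through Q2 2023: 448,071 litres
Through Q3 2023: 656,264 litres ← exceeds threshold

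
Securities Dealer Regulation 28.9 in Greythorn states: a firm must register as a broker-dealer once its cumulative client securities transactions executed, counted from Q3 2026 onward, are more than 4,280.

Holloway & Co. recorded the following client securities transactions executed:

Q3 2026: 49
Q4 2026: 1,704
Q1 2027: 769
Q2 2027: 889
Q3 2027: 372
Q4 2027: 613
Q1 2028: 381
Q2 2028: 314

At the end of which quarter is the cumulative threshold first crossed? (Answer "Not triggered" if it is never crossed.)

Through Q3 2026: 49
Through Q4 2026: 1,753
Through Q1 2027: 2,522
Through Q2 2027: 3,411
Through Q3 2027: 3,783
Through Q4 2027: 4,396 ← exceeds threshold

Q4 2027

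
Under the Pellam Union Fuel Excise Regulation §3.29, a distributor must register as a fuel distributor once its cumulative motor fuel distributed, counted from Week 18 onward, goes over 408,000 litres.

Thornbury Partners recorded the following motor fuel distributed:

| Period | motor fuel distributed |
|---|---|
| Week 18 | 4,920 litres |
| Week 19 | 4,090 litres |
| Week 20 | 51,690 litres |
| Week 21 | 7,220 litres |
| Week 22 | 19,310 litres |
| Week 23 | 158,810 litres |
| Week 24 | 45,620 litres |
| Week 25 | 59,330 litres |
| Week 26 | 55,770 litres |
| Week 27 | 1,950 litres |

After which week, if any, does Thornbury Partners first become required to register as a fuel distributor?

Week 27

Through Week 18: 4,920 litres
Through Week 19: 9,010 litres
Through Week 20: 60,700 litres
Through Week 21: 67,920 litres
Through Week 22: 87,230 litres
Through Week 23: 246,040 litres
Through Week 24: 291,660 litres
Through Week 25: 350,990 litres
Through Week 26: 406,760 litres
Through Week 27: 408,710 litres ← exceeds threshold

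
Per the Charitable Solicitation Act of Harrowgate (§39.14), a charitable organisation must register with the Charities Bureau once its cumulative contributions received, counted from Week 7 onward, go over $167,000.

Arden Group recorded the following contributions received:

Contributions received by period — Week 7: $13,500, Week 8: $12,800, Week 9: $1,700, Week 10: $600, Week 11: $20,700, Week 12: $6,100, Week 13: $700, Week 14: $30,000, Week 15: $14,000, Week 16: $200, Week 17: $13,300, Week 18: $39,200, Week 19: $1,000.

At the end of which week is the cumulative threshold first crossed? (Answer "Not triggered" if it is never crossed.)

Not triggered

Through Week 7: $13,500
Through Week 8: $26,300
Through Week 9: $28,000
Through Week 10: $28,600
Through Week 11: $49,300
Through Week 12: $55,400
Through Week 13: $56,100
Through Week 14: $86,100
Through Week 15: $100,100
Through Week 16: $100,300
Through Week 17: $113,600
Through Week 18: $152,800
Through Week 19: $153,800
Final cumulative total $153,800 ≤ $167,000; the threshold is never exceeded.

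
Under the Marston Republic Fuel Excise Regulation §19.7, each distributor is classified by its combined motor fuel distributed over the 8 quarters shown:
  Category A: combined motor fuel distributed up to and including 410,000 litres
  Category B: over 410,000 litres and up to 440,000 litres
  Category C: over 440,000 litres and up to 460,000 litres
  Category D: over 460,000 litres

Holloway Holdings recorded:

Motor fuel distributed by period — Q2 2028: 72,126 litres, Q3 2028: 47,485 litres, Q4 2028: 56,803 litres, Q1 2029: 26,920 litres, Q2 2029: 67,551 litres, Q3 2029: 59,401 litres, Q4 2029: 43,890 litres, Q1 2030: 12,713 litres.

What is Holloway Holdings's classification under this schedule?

Category A

Combined motor fuel distributed: 72,126 litres + 47,485 litres + 56,803 litres + 26,920 litres + 67,551 litres + 59,401 litres + 43,890 litres + 12,713 litres = 386,889 litres.
386,889 litres ≤ 410,000 litres, so Category A applies.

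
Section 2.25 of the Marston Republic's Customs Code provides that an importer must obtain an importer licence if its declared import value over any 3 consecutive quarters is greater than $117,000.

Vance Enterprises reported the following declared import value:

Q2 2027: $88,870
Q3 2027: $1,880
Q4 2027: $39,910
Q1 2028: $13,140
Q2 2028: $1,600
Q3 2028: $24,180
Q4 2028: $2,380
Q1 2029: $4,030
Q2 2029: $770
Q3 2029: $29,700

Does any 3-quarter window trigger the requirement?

Q2 2027–Q4 2027: $88,870 + $1,880 + $39,910 = $130,660 (over)
Q3 2027–Q1 2028: $1,880 + $39,910 + $13,140 = $54,930 (under)
Q4 2027–Q2 2028: $39,910 + $13,140 + $1,600 = $54,650 (under)
Q1 2028–Q3 2028: $13,140 + $1,600 + $24,180 = $38,920 (under)
Q2 2028–Q4 2028: $1,600 + $24,180 + $2,380 = $28,160 (under)
Q3 2028–Q1 2029: $24,180 + $2,380 + $4,030 = $30,590 (under)
Q4 2028–Q2 2029: $2,380 + $4,030 + $770 = $7,180 (under)
Q1 2029–Q3 2029: $4,030 + $770 + $29,700 = $34,500 (under)
At least one window exceeds $117,000.

Yes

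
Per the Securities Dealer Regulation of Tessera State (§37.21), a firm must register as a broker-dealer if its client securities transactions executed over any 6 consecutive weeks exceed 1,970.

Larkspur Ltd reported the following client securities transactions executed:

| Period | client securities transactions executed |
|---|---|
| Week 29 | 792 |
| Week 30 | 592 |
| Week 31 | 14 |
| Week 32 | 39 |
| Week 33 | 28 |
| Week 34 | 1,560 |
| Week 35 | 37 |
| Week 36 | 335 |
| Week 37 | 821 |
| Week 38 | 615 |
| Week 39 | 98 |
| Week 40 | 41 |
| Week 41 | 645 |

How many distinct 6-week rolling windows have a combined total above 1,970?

Week 29–Week 34: 792 + 592 + 14 + 39 + 28 + 1,560 = 3,025 (over)
Week 30–Week 35: 592 + 14 + 39 + 28 + 1,560 + 37 = 2,270 (over)
Week 31–Week 36: 14 + 39 + 28 + 1,560 + 37 + 335 = 2,013 (over)
Week 32–Week 37: 39 + 28 + 1,560 + 37 + 335 + 821 = 2,820 (over)
Week 33–Week 38: 28 + 1,560 + 37 + 335 + 821 + 615 = 3,396 (over)
Week 34–Week 39: 1,560 + 37 + 335 + 821 + 615 + 98 = 3,466 (over)
Week 35–Week 40: 37 + 335 + 821 + 615 + 98 + 41 = 1,947 (under)
Week 36–Week 41: 335 + 821 + 615 + 98 + 41 + 645 = 2,555 (over)
7 windows exceed the threshold.

7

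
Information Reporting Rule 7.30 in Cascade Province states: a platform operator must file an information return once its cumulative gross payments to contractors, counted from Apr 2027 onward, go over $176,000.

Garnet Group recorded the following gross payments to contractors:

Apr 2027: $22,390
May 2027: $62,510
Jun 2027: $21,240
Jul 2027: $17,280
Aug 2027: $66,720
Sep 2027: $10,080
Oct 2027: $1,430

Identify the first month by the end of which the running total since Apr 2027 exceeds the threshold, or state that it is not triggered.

Aug 2027

Through Apr 2027: $22,390
Through May 2027: $84,900
Through Jun 2027: $106,140
Through Jul 2027: $123,420
Through Aug 2027: $190,140 ← exceeds threshold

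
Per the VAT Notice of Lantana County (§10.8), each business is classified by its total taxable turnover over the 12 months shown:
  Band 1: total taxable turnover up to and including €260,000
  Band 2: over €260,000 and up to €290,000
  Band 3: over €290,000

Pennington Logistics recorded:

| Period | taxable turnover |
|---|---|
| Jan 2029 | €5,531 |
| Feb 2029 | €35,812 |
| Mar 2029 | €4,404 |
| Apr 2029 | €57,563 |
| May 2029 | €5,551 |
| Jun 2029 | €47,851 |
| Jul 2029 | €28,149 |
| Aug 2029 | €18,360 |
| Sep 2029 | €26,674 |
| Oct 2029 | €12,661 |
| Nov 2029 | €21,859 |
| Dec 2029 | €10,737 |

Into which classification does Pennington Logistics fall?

Band 2

Total taxable turnover: €5,531 + €35,812 + €4,404 + €57,563 + €5,551 + €47,851 + €28,149 + €18,360 + €26,674 + €12,661 + €21,859 + €10,737 = €275,152.
€260,000 < €275,152 ≤ €290,000, so Band 2 applies.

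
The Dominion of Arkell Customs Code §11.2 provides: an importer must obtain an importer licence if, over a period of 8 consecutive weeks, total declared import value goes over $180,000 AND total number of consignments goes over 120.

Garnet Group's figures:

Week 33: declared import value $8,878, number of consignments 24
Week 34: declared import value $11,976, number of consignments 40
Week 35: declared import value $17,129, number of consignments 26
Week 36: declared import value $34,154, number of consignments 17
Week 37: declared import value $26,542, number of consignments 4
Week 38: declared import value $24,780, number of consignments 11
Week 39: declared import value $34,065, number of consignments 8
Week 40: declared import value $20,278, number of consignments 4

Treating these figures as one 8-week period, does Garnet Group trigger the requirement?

Total declared import value: $8,878 + $11,976 + $17,129 + $34,154 + $26,542 + $24,780 + $34,065 + $20,278 = $177,802 (≤ $180,000).
Total number of consignments: 24 + 40 + 26 + 17 + 4 + 11 + 8 + 4 = 134 (> 120).
The test is 'and': the rule requires both, and at least one is not exceeded.

No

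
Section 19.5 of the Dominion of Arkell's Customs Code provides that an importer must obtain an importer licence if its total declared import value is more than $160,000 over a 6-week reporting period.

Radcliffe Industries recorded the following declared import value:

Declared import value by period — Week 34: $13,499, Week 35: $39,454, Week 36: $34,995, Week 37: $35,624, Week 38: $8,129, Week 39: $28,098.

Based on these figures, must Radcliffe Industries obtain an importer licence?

No

Total declared import value: $13,499 + $39,454 + $34,995 + $35,624 + $8,129 + $28,098 = $159,799.
$159,799 ≤ $160,000, so the threshold is not exceeded.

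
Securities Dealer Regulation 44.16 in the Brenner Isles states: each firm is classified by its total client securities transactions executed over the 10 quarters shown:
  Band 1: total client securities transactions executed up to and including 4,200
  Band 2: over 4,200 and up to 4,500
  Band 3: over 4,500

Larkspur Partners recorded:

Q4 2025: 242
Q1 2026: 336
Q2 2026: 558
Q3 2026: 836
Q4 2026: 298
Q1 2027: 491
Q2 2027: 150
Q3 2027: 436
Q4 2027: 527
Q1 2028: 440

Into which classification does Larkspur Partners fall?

Band 2

Total client securities transactions executed: 242 + 336 + 558 + 836 + 298 + 491 + 150 + 436 + 527 + 440 = 4,314.
4,200 < 4,314 ≤ 4,500, so Band 2 applies.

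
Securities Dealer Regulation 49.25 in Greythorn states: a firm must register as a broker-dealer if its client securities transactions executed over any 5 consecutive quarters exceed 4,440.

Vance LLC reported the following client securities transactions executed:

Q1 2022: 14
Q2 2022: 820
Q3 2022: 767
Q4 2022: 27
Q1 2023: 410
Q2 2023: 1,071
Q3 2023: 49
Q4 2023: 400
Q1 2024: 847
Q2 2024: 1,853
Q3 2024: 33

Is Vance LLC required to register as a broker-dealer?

Q1 2022–Q1 2023: 14 + 820 + 767 + 27 + 410 = 2,038 (under)
Q2 2022–Q2 2023: 820 + 767 + 27 + 410 + 1,071 = 3,095 (under)
Q3 2022–Q3 2023: 767 + 27 + 410 + 1,071 + 49 = 2,324 (under)
Q4 2022–Q4 2023: 27 + 410 + 1,071 + 49 + 400 = 1,957 (under)
Q1 2023–Q1 2024: 410 + 1,071 + 49 + 400 + 847 = 2,777 (under)
Q2 2023–Q2 2024: 1,071 + 49 + 400 + 847 + 1,853 = 4,220 (under)
Q3 2023–Q3 2024: 49 + 400 + 847 + 1,853 + 33 = 3,182 (under)
No window exceeds 4,440.

No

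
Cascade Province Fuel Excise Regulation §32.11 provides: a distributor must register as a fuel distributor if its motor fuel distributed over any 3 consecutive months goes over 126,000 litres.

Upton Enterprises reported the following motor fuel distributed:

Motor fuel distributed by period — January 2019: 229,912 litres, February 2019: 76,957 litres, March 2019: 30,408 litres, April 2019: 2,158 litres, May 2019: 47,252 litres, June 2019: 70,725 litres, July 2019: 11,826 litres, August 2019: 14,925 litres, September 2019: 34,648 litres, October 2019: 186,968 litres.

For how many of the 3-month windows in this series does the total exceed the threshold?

January 2019–March 2019: 229,912 litres + 76,957 litres + 30,408 litres = 337,277 litres (over)
February 2019–April 2019: 76,957 litres + 30,408 litres + 2,158 litres = 109,523 litres (under)
March 2019–May 2019: 30,408 litres + 2,158 litres + 47,252 litres = 79,818 litres (under)
April 2019–June 2019: 2,158 litres + 47,252 litres + 70,725 litres = 120,135 litres (under)
May 2019–July 2019: 47,252 litres + 70,725 litres + 11,826 litres = 129,803 litres (over)
June 2019–August 2019: 70,725 litres + 11,826 litres + 14,925 litres = 97,476 litres (under)
July 2019–September 2019: 11,826 litres + 14,925 litres + 34,648 litres = 61,399 litres (under)
August 2019–October 2019: 14,925 litres + 34,648 litres + 186,968 litres = 236,541 litres (over)
3 windows exceed the threshold.

3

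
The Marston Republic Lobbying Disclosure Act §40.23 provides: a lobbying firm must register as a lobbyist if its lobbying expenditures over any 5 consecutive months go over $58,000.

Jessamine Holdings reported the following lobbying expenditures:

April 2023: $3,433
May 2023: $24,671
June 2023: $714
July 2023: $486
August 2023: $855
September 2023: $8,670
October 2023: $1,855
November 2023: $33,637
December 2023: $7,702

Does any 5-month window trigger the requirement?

April 2023–August 2023: $3,433 + $24,671 + $714 + $486 + $855 = $30,159 (under)
May 2023–September 2023: $24,671 + $714 + $486 + $855 + $8,670 = $35,396 (under)
June 2023–October 2023: $714 + $486 + $855 + $8,670 + $1,855 = $12,580 (under)
July 2023–November 2023: $486 + $855 + $8,670 + $1,855 + $33,637 = $45,503 (under)
August 2023–December 2023: $855 + $8,670 + $1,855 + $33,637 + $7,702 = $52,719 (under)
No window exceeds $58,000.

No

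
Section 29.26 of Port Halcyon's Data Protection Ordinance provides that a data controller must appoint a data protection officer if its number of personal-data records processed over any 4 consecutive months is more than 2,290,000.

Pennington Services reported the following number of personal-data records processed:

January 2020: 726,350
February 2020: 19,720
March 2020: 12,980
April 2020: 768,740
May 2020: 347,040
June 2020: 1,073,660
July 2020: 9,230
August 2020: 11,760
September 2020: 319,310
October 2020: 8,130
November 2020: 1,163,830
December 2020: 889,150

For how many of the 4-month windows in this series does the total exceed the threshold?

1

January 2020–April 2020: 726,350 + 19,720 + 12,980 + 768,740 = 1,527,790 (under)
February 2020–May 2020: 19,720 + 12,980 + 768,740 + 347,040 = 1,148,480 (under)
March 2020–June 2020: 12,980 + 768,740 + 347,040 + 1,073,660 = 2,202,420 (under)
April 2020–July 2020: 768,740 + 347,040 + 1,073,660 + 9,230 = 2,198,670 (under)
May 2020–August 2020: 347,040 + 1,073,660 + 9,230 + 11,760 = 1,441,690 (under)
June 2020–September 2020: 1,073,660 + 9,230 + 11,760 + 319,310 = 1,413,960 (under)
July 2020–October 2020: 9,230 + 11,760 + 319,310 + 8,130 = 348,430 (under)
August 2020–November 2020: 11,760 + 319,310 + 8,130 + 1,163,830 = 1,503,030 (under)
September 2020–December 2020: 319,310 + 8,130 + 1,163,830 + 889,150 = 2,380,420 (over)
1 window exceeds the threshold.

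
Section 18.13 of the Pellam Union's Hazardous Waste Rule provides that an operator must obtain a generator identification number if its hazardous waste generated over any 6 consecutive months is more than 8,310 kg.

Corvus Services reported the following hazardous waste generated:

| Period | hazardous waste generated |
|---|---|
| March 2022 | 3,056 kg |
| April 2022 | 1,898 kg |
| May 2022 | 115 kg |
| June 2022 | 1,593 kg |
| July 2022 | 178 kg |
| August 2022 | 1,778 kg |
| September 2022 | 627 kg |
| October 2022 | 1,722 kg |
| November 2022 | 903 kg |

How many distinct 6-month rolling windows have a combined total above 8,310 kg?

March 2022–August 2022: 3,056 kg + 1,898 kg + 115 kg + 1,593 kg + 178 kg + 1,778 kg = 8,618 kg (over)
April 2022–September 2022: 1,898 kg + 115 kg + 1,593 kg + 178 kg + 1,778 kg + 627 kg = 6,189 kg (under)
May 2022–October 2022: 115 kg + 1,593 kg + 178 kg + 1,778 kg + 627 kg + 1,722 kg = 6,013 kg (under)
June 2022–November 2022: 1,593 kg + 178 kg + 1,778 kg + 627 kg + 1,722 kg + 903 kg = 6,801 kg (under)
1 window exceeds the threshold.

1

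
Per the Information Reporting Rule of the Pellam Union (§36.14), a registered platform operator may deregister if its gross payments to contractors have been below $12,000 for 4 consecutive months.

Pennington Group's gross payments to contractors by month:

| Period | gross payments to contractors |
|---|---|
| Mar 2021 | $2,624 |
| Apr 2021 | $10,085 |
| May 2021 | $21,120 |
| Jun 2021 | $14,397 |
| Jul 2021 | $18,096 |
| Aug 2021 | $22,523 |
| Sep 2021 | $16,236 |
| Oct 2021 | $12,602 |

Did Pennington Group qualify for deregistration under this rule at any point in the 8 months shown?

No

Months below $12,000: Mar 2021, Apr 2021.
Longest run of consecutive months below the threshold: 2.
2 < 4, so Pennington Group never became eligible.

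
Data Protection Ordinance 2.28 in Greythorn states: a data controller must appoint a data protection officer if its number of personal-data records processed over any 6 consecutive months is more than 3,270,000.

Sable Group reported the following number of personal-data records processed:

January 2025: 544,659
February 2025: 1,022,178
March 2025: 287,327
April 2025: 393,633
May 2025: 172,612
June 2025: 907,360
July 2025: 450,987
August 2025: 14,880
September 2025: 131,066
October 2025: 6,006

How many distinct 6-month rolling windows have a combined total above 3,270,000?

January 2025–June 2025: 544,659 + 1,022,178 + 287,327 + 393,633 + 172,612 + 907,360 = 3,327,769 (over)
February 2025–July 2025: 1,022,178 + 287,327 + 393,633 + 172,612 + 907,360 + 450,987 = 3,234,097 (under)
March 2025–August 2025: 287,327 + 393,633 + 172,612 + 907,360 + 450,987 + 14,880 = 2,226,799 (under)
April 2025–September 2025: 393,633 + 172,612 + 907,360 + 450,987 + 14,880 + 131,066 = 2,070,538 (under)
May 2025–October 2025: 172,612 + 907,360 + 450,987 + 14,880 + 131,066 + 6,006 = 1,682,911 (under)
1 window exceeds the threshold.

1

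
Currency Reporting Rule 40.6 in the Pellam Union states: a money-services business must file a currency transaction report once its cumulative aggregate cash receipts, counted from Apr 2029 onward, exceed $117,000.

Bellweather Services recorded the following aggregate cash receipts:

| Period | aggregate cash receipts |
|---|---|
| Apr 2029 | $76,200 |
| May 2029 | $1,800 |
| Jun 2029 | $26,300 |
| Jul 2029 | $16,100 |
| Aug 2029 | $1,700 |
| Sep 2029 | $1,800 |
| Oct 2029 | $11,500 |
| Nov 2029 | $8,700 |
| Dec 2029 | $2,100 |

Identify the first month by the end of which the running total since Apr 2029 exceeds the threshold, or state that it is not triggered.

Jul 2029

Through Apr 2029: $76,200
Through May 2029: $78,000
Through Jun 2029: $104,300
Through Jul 2029: $120,400 ← exceeds threshold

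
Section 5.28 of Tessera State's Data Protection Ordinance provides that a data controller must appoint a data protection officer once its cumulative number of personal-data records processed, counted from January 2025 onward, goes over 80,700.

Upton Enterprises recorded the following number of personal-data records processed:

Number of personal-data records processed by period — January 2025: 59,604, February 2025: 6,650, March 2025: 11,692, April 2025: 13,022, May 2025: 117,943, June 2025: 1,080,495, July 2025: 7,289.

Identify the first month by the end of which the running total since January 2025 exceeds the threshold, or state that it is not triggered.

April 2025

Through January 2025: 59,604
Through February 2025: 66,254
Through March 2025: 77,946
Through April 2025: 90,968 ← exceeds threshold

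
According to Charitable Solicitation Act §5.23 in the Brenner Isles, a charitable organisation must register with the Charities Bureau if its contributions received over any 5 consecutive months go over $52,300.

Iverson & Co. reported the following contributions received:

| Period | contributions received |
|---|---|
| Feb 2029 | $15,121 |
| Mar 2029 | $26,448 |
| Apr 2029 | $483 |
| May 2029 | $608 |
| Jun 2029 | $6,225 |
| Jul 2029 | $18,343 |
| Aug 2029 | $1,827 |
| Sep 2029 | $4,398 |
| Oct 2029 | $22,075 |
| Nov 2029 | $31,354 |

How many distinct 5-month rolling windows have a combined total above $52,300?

Feb 2029–Jun 2029: $15,121 + $26,448 + $483 + $608 + $6,225 = $48,885 (under)
Mar 2029–Jul 2029: $26,448 + $483 + $608 + $6,225 + $18,343 = $52,107 (under)
Apr 2029–Aug 2029: $483 + $608 + $6,225 + $18,343 + $1,827 = $27,486 (under)
May 2029–Sep 2029: $608 + $6,225 + $18,343 + $1,827 + $4,398 = $31,401 (under)
Jun 2029–Oct 2029: $6,225 + $18,343 + $1,827 + $4,398 + $22,075 = $52,868 (over)
Jul 2029–Nov 2029: $18,343 + $1,827 + $4,398 + $22,075 + $31,354 = $77,997 (over)
2 windows exceed the threshold.

2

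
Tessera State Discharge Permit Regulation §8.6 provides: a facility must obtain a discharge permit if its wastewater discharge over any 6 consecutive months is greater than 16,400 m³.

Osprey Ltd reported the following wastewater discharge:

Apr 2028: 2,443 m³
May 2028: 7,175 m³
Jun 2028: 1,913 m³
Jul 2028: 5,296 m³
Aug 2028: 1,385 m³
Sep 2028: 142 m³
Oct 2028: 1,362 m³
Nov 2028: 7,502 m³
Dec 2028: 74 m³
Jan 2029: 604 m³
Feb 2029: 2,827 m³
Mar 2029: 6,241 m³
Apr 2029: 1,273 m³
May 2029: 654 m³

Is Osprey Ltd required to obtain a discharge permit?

Yes

Apr 2028–Sep 2028: 2,443 m³ + 7,175 m³ + 1,913 m³ + 5,296 m³ + 1,385 m³ + 142 m³ = 18,354 m³ (over)
May 2028–Oct 2028: 7,175 m³ + 1,913 m³ + 5,296 m³ + 1,385 m³ + 142 m³ + 1,362 m³ = 17,273 m³ (over)
Jun 2028–Nov 2028: 1,913 m³ + 5,296 m³ + 1,385 m³ + 142 m³ + 1,362 m³ + 7,502 m³ = 17,600 m³ (over)
Jul 2028–Dec 2028: 5,296 m³ + 1,385 m³ + 142 m³ + 1,362 m³ + 7,502 m³ + 74 m³ = 15,761 m³ (under)
Aug 2028–Jan 2029: 1,385 m³ + 142 m³ + 1,362 m³ + 7,502 m³ + 74 m³ + 604 m³ = 11,069 m³ (under)
Sep 2028–Feb 2029: 142 m³ + 1,362 m³ + 7,502 m³ + 74 m³ + 604 m³ + 2,827 m³ = 12,511 m³ (under)
Oct 2028–Mar 2029: 1,362 m³ + 7,502 m³ + 74 m³ + 604 m³ + 2,827 m³ + 6,241 m³ = 18,610 m³ (over)
Nov 2028–Apr 2029: 7,502 m³ + 74 m³ + 604 m³ + 2,827 m³ + 6,241 m³ + 1,273 m³ = 18,521 m³ (over)
Dec 2028–May 2029: 74 m³ + 604 m³ + 2,827 m³ + 6,241 m³ + 1,273 m³ + 654 m³ = 11,673 m³ (under)
At least one window exceeds 16,400 m³.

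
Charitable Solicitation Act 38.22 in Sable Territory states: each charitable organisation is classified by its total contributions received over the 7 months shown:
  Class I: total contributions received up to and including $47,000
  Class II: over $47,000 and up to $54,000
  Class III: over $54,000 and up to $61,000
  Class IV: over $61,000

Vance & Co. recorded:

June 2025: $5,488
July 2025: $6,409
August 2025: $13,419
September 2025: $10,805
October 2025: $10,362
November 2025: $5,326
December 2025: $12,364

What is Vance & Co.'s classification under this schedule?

Total contributions received: $5,488 + $6,409 + $13,419 + $10,805 + $10,362 + $5,326 + $12,364 = $64,173.
$64,173 > $61,000, so Class IV applies.

Class IV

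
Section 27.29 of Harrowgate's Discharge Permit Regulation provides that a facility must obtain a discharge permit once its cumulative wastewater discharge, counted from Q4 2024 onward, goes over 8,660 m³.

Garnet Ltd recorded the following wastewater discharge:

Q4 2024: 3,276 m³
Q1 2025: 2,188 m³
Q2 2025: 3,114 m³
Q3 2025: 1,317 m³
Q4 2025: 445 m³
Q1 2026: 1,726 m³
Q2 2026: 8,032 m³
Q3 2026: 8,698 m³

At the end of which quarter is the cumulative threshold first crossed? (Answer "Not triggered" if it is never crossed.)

Q3 2025

Through Q4 2024: 3,276 m³
Through Q1 2025: 5,464 m³
Through Q2 2025: 8,578 m³
Through Q3 2025: 9,895 m³ ← exceeds threshold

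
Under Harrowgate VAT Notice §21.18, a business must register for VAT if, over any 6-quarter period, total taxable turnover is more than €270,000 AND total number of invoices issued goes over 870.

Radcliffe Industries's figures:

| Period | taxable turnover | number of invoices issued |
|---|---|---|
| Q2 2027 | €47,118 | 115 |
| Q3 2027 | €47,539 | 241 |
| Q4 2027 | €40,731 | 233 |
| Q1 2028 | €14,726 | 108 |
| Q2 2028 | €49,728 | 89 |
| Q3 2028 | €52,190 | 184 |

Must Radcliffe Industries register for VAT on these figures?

Total taxable turnover: €47,118 + €47,539 + €40,731 + €14,726 + €49,728 + €52,190 = €252,032 (≤ €270,000).
Total number of invoices issued: 115 + 241 + 233 + 108 + 89 + 184 = 970 (> 870).
The test is 'and': the rule requires both, and at least one is not exceeded.

No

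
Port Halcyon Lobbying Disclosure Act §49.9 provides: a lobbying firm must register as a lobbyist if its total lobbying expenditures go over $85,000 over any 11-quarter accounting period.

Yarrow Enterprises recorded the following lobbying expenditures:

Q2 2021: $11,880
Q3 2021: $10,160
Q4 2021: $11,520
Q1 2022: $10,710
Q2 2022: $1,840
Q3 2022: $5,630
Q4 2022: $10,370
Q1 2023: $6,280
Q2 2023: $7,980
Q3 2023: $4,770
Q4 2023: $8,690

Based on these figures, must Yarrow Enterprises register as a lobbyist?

Total lobbying expenditures: $11,880 + $10,160 + $11,520 + $10,710 + $1,840 + $5,630 + $10,370 + $6,280 + $7,980 + $4,770 + $8,690 = $89,830.
$89,830 > $85,000, so the threshold is exceeded.

Yes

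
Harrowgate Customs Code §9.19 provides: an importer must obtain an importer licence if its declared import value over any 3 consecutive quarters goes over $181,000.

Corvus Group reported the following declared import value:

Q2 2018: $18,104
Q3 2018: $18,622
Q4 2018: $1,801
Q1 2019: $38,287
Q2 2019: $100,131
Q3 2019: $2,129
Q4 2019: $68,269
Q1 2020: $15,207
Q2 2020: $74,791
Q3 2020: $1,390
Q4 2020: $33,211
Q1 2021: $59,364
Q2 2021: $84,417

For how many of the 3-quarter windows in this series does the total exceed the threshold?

Q2 2018–Q4 2018: $18,104 + $18,622 + $1,801 = $38,527 (under)
Q3 2018–Q1 2019: $18,622 + $1,801 + $38,287 = $58,710 (under)
Q4 2018–Q2 2019: $1,801 + $38,287 + $100,131 = $140,219 (under)
Q1 2019–Q3 2019: $38,287 + $100,131 + $2,129 = $140,547 (under)
Q2 2019–Q4 2019: $100,131 + $2,129 + $68,269 = $170,529 (under)
Q3 2019–Q1 2020: $2,129 + $68,269 + $15,207 = $85,605 (under)
Q4 2019–Q2 2020: $68,269 + $15,207 + $74,791 = $158,267 (under)
Q1 2020–Q3 2020: $15,207 + $74,791 + $1,390 = $91,388 (under)
Q2 2020–Q4 2020: $74,791 + $1,390 + $33,211 = $109,392 (under)
Q3 2020–Q1 2021: $1,390 + $33,211 + $59,364 = $93,965 (under)
Q4 2020–Q2 2021: $33,211 + $59,364 + $84,417 = $176,992 (under)
0 windows exceed the threshold.

0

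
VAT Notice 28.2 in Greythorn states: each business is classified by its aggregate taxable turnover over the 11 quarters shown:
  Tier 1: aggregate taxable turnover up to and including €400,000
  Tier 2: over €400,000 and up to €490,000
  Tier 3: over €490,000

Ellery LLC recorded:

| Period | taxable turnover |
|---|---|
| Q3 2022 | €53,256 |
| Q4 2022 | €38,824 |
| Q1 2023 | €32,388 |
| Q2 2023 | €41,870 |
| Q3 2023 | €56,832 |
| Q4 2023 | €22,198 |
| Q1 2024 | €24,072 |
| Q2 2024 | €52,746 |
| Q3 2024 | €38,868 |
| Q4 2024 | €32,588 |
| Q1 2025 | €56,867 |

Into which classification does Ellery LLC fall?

Aggregate taxable turnover: €53,256 + €38,824 + €32,388 + €41,870 + €56,832 + €22,198 + €24,072 + €52,746 + €38,868 + €32,588 + €56,867 = €450,509.
€400,000 < €450,509 ≤ €490,000, so Tier 2 applies.

Tier 2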